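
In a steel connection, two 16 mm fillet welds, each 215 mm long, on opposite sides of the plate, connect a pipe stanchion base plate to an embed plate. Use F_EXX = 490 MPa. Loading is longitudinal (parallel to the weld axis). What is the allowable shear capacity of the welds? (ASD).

R_n/Ω ≈ 715 kN

Effective throat t_e = 0.707 × 16 = 11.31 mm.
Total length L = 430 mm; A_we = 11.31 × 430 = 4864 mm².
F_nw = 0.6 F_EXX = 0.6 × 490 = 294 MPa.
R_n = 294 × 4864 × 10⁻³ = 1430 kN; R_n/Ω = 1430/2.0 = 715 kN.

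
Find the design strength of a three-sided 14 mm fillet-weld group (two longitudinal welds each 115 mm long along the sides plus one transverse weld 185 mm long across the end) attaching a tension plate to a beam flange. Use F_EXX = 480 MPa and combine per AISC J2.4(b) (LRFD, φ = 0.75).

t_e = 0.707 × 14 = 9.898 mm.
R_nwl = 0.6 × 480 × 9.898 × 230 × 10⁻³ = 655.6 kN (longitudinal, 2 welds).
R_nwt = 0.6 × 480 × 9.898 × 185 × 10⁻³ = 527.4 kN (transverse, base value).
(i) R_nwl + R_nwt = 1183 kN; (ii) 0.85 R_nwl + 1.5 R_nwt = 1348 kN.
R_n = max = 1348 kN [governs: (ii)]; φR_n = 1011 kN.

φR_n ≈ 1010 kN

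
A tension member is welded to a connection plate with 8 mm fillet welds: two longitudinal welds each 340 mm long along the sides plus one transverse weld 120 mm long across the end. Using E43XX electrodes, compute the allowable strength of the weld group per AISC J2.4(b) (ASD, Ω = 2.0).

R_n/Ω ≈ 584 kN

E43XX → F_EXX = 430 MPa.
t_e = 0.707 × 8 = 5.656 mm.
R_nwl = 0.6 × 430 × 5.656 × 680 × 10⁻³ = 992.3 kN (longitudinal, 2 welds).
R_nwt = 0.6 × 430 × 5.656 × 120 × 10⁻³ = 175.1 kN (transverse, base value).
(i) R_nwl + R_nwt = 1167 kN; (ii) 0.85 R_nwl + 1.5 R_nwt = 1106 kN.
R_n = max = 1167 kN [governs: (i)]; R_n/Ω = 583.7 kN.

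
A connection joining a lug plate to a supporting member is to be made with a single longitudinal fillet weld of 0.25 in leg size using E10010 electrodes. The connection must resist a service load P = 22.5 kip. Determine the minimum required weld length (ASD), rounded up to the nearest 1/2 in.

L = 4.5 in

E100XX → F_EXX = 100 ksi.
Throat t_e = 0.707 × 0.25 = 0.1767 in.
r_n/Ω = (0.6 × 100 × 0.1767) / 2.0 = 5.302 kip/in.
L_req = P / (r_n/Ω) = 22.5 / 5.302 = 4.243 in total.
Round up → use L = 4.5 in.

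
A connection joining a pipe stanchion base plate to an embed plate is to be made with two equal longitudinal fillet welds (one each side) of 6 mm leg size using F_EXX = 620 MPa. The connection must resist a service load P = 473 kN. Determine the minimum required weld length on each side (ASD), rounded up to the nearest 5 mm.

L = 300 mm on each side

Throat t_e = 0.707 × 6 = 4.242 mm.
r_n/Ω = (0.6 × 620 × 4.242) / 2.0 = 789 N/mm = 0.789 kN/mm.
L_req = P / (r_n/Ω) = 473 / 0.789 = 599.5 mm total.
Per side: 599.5 / 2 = 299.7 mm.
Round up → use L = 300 mm on each side.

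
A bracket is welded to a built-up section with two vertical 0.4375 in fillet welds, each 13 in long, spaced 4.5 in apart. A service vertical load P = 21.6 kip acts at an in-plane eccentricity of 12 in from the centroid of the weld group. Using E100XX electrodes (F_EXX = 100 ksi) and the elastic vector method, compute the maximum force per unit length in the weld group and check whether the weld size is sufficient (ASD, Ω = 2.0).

f_max ≈ 3.93 kip/in; adequate

Total weld length L_w = 26 in. Treat welds as unit-width lines.
Polar moment about centroid: J = 2[d³/12 + d(b/2)²] = 2[13³/12 + 13×2.25²] = 497.8 in³.
Direct shear f_v = P/L_w = 21.6 / 26 = 0.8308 kip/in (vertical).
Torsion M = P·e = 21.6 × 12 = 259.2 kip·in.
Critical point at (x, y) = (2.25, 6.5) from centroid. f_tx = M·y/J = 3.385 kip/in; f_ty = M·x/J = 1.172 kip/in.
Resultant f_max = √[f_tx² + (f_v + f_ty)²] = √[3.385² + (0.8308 + 1.172)²] = 3.932 kip/in.
Capacity per unit length: r_n/Ω = (1/2.0) × 0.6 × 100 × (0.707 × 0.4375) = 9.279 kip/in.
3.932 ≤ 9.279 → adequate.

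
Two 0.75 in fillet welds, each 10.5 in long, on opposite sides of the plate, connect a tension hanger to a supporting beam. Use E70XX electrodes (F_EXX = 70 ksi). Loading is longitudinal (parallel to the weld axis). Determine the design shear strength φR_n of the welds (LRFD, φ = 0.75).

Effective throat t_e = 0.707 × 0.75 = 0.5302 in.
Total length L = 21 in; A_we = 0.5302 × 21 = 11.14 in².
F_nw = 0.6 F_EXX = 0.6 × 70 = 42 ksi.
φR_n = 0.75 × 42 × 11.14 = 350.8 kips.

φR_n ≈ 351 kips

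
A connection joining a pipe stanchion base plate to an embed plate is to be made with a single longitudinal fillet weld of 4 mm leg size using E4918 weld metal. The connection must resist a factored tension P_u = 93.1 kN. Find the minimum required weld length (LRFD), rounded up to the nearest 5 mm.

L = 150 mm

E49XX → F_EXX = 490 MPa.
Throat t_e = 0.707 × 4 = 2.828 mm.
φr_n = 0.75 × 0.6 × 490 × 2.828 × 10⁻³ = 0.6236 kN/mm.
L_req = P_u / φr_n = 93.1 / 0.6236 = 149.3 mm total.
Round up → use L = 150 mm.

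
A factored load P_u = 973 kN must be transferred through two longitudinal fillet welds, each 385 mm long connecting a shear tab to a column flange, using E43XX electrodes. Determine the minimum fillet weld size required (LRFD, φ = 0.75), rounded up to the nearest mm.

E43XX → F_EXX = 430 MPa.
Total weld length L = 770 mm.
Required throat t_e = P_u / (φ × 0.6 F_EXX × L) = 973 / (0.75 × 0.6 × 430 × 770 × 10⁻³) = 6.53 mm.
Required leg w = t_e / 0.707 = 9.237 mm → use 10 mm.

w = 10 mm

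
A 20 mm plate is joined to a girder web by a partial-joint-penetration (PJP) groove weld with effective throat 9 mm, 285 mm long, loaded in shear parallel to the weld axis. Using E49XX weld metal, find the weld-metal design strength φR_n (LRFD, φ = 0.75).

E49XX → F_EXX = 490 MPa.
Effective throat (given) t_e = 9 mm.
A_we = 9 × 285 = 2565 mm².
F_nw = 0.6 F_EXX = 294 MPa.
φR_n = 0.75 × 294 × 2565 × 10⁻³ = 565.6 kN.

φR_n ≈ 566 kN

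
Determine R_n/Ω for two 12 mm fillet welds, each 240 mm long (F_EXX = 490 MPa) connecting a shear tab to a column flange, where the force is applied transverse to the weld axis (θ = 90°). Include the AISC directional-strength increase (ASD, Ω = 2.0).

R_n/Ω ≈ 898 kN

t_e = 0.707 × 12 = 8.484 mm; A_we = 8.484 × 480 = 4072 mm².
Directional factor: 1.0 + 0.5 sin^1.5(90°) = 1.5.
F_nw = 0.6 × 490 × 1.5 = 441 MPa.
R_n/Ω = (441 × 4072) / 2.0 × 10⁻³ = 897.9 kN.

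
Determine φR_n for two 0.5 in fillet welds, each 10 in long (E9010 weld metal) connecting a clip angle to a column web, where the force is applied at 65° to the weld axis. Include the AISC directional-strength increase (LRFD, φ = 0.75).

φR_n ≈ 410 kip

E90XX → F_EXX = 90 ksi.
t_e = 0.707 × 0.5 = 0.3535 in; A_we = 0.3535 × 20 = 7.07 in².
Directional factor: 1.0 + 0.5 sin^1.5(65°) = 1.431.
F_nw = 0.6 × 90 × 1.431 = 77.3 ksi.
φR_n = 0.75 × 77.3 × 7.07 = 409.9 kip.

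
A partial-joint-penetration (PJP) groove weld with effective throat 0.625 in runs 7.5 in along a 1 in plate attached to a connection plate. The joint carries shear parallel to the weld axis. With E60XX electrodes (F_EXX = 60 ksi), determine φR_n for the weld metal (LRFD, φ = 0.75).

Effective throat (given) t_e = 0.625 in.
A_we = 0.625 × 7.5 = 4.688 in².
F_nw = 0.6 F_EXX = 36 ksi.
φR_n = 0.75 × 36 × 4.688 = 126.6 kip.

φR_n ≈ 127 kip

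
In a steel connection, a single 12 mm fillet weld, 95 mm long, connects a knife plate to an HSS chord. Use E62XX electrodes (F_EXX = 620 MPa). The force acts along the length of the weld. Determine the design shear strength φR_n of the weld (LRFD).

Effective throat t_e = 0.707 × 12 = 8.484 mm.
Total length L = 95 mm; A_we = 8.484 × 95 = 806 mm².
F_nw = 0.6 F_EXX = 0.6 × 620 = 372 MPa.
φR_n = 0.75 × 372 × 806 × 10⁻³ = 224.9 kN.

φR_n ≈ 225 kN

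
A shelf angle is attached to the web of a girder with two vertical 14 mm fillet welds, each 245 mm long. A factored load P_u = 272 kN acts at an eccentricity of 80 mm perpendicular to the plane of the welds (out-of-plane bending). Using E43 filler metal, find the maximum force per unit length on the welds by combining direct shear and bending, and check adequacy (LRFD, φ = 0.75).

f_max ≈ 1220 N/mm; adequate

E43XX → F_EXX = 430 MPa.
L_w = 2 × 245 = 490 mm; section modulus (unit throat) S = 2 × L²/6 = 20010 mm².
Direct shear f_v = P/L_w = 272×10³/490 = 555.1 N/mm.
Moment M = P × e = 272×10³ × 80 = 21760000 N·mm; bending f_b = M/S = 1088 N/mm.
f_max = √(f_v² + f_b²) = √(555.1² + 1088²) = 1221 N/mm.
φr_n = 0.75 × 0.6 × 430 × (0.707 × 14) = 1915 N/mm → adequate.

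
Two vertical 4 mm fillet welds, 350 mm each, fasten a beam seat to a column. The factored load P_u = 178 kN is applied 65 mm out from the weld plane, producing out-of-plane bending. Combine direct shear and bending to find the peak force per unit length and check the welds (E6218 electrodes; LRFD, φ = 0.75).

E62XX → F_EXX = 620 MPa.
L_w = 2 × 350 = 700 mm; section modulus (unit throat) S = 2 × L²/6 = 40830 mm².
Direct shear f_v = P/L_w = 178×10³/700 = 254.3 N/mm.
Moment M = P × e = 178×10³ × 65 = 11570000 N·mm; bending f_b = M/S = 283.3 N/mm.
f_max = √(f_v² + f_b²) = √(254.3² + 283.3²) = 380.7 N/mm.
φr_n = 0.75 × 0.6 × 620 × (0.707 × 4) = 789 N/mm → adequate.

f_max ≈ 381 N/mm; adequate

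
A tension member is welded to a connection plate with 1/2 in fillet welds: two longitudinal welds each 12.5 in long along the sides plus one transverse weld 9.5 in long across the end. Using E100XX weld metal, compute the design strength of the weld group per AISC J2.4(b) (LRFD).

φR_n ≈ 565 kips

E100XX → F_EXX = 100 ksi.
t_e = 0.707 × 0.5 = 0.3535 in.
R_nwl = 0.6 × 100 × 0.3535 × 25 = 530.2 kips (longitudinal, 2 welds).
R_nwt = 0.6 × 100 × 0.3535 × 9.5 = 201.5 kips (transverse, base value).
(i) R_nwl + R_nwt = 731.7 kips; (ii) 0.85 R_nwl + 1.5 R_nwt = 753 kips.
R_n = max = 753 kips [governs: (ii)]; φR_n = 564.7 kips.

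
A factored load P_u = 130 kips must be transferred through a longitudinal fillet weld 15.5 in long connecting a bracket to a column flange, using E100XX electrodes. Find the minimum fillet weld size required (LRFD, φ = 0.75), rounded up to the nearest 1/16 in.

E100XX → F_EXX = 100 ksi.
Total weld length L = 15.5 in.
Required throat t_e = P_u / (φ × 0.6 F_EXX × L) = 130 / (0.75 × 0.6 × 100 × 15.5) = 0.1864 in.
Required leg w = t_e / 0.707 = 0.2636 in → use 5/16 in.

w = 5/16 in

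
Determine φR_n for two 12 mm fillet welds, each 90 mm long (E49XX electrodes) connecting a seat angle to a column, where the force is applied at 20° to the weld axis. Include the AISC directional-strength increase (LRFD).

E49XX → F_EXX = 490 MPa.
t_e = 0.707 × 12 = 8.484 mm; A_we = 8.484 × 180 = 1527 mm².
Directional factor: 1.0 + 0.5 sin^1.5(20°) = 1.1.
F_nw = 0.6 × 490 × 1.1 = 323.4 MPa.
φR_n = 0.75 × 323.4 × 1527 × 10⁻³ = 370.4 kN.

φR_n ≈ 370 kN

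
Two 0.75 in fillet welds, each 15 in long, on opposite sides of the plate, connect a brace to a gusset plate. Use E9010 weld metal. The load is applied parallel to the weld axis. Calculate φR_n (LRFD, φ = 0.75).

φR_n ≈ 644 kip

E90XX → F_EXX = 90 ksi.
Effective throat t_e = 0.707 × 0.75 = 0.5302 in.
Total length L = 30 in; A_we = 0.5302 × 30 = 15.91 in².
F_nw = 0.6 F_EXX = 0.6 × 90 = 54 ksi.
φR_n = 0.75 × 54 × 15.91 = 644.3 kip.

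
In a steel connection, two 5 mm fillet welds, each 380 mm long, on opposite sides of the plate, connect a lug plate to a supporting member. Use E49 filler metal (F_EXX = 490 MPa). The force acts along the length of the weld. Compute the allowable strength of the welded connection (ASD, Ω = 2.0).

Effective throat t_e = 0.707 × 5 = 3.535 mm.
Total length L = 760 mm; A_we = 3.535 × 760 = 2687 mm².
F_nw = 0.6 F_EXX = 0.6 × 490 = 294 MPa.
R_n = 294 × 2687 × 10⁻³ = 789.9 kN; R_n/Ω = 789.9/2.0 = 394.9 kN.

R_n/Ω ≈ 395 kN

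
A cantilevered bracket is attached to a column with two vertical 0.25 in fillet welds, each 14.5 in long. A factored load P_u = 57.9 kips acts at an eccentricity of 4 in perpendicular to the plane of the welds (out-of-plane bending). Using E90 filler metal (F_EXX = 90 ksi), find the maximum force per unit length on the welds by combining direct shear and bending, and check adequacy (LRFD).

f_max ≈ 3.86 kip/in; adequate

L_w = 2 × 14.5 = 29 in; section modulus (unit throat) S = 2 × L²/6 = 70.08 in².
Direct shear f_v = P/L_w = 57.9/29 = 1.997 kip/in.
Moment M = P × e = 57.9 × 4 = 231.6 kip·in; bending f_b = M/S = 3.305 kip/in.
f_max = √(f_v² + f_b²) = √(1.997² + 3.305²) = 3.861 kip/in.
φr_n = 0.75 × 0.6 × 90 × (0.707 × 0.25) = 7.158 kip/in → adequate.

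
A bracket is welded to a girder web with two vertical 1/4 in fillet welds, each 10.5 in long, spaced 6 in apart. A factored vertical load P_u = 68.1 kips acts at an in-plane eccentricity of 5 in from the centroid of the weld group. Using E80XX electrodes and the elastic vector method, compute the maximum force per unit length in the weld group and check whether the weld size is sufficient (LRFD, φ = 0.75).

E80XX → F_EXX = 80 ksi.
Total weld length L_w = 21 in. Treat welds as unit-width lines.
Polar moment about centroid: J = 2[d³/12 + d(b/2)²] = 2[10.5³/12 + 10.5×3²] = 381.9 in³.
Direct shear f_v = P/L_w = 68.1 / 21 = 3.243 kip/in (vertical).
Torsion M = P·e = 68.1 × 5 = 340.5 kip·in.
Critical point at (x, y) = (3, 5.25) from centroid. f_tx = M·y/J = 4.68 kip/in; f_ty = M·x/J = 2.675 kip/in.
Resultant f_max = √[f_tx² + (f_v + f_ty)²] = √[4.68² + (3.243 + 2.675)²] = 7.545 kip/in.
Capacity per unit length: φr_n = 0.75 × 0.6 × 80 × (0.707 × 0.25) = 6.363 kip/in.
7.545 > 6.363 → NOT adequate.

f_max ≈ 7.54 kip/in; NOT adequate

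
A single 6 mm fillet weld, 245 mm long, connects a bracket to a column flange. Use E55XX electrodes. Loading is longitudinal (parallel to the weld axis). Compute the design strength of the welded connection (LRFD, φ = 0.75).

φR_n ≈ 257 kN

E55XX → F_EXX = 550 MPa.
Effective throat t_e = 0.707 × 6 = 4.242 mm.
Total length L = 245 mm; A_we = 4.242 × 245 = 1039 mm².
F_nw = 0.6 F_EXX = 0.6 × 550 = 330 MPa.
φR_n = 0.75 × 330 × 1039 × 10⁻³ = 257.2 kN.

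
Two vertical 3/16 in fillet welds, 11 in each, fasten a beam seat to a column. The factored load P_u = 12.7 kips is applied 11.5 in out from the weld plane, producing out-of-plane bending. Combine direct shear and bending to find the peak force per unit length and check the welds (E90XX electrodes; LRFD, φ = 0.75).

f_max ≈ 3.67 kip/in; adequate

E90XX → F_EXX = 90 ksi.
L_w = 2 × 11 = 22 in; section modulus (unit throat) S = 2 × L²/6 = 40.33 in².
Direct shear f_v = P/L_w = 12.7/22 = 0.5773 kip/in.
Moment M = P × e = 12.7 × 11.5 = 146.05 kip·in; bending f_b = M/S = 3.621 kip/in.
f_max = √(f_v² + f_b²) = √(0.5773² + 3.621²) = 3.667 kip/in.
φr_n = 0.75 × 0.6 × 90 × (0.707 × 0.1875) = 5.369 kip/in → adequate.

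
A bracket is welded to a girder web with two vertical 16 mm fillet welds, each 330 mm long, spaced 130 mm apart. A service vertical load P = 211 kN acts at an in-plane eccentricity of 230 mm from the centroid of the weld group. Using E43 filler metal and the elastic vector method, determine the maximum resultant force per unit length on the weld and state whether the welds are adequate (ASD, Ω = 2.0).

E43XX → F_EXX = 430 MPa.
Total weld length L_w = 660 mm. Treat welds as unit-width lines.
Polar moment about centroid: J = 2[d³/12 + d(b/2)²] = 2[330³/12 + 330×65²] = 8778000 mm³.
Direct shear f_v = P/L_w = 211×10³ / 660 = 319.7 N/mm (vertical).
Torsion M = P·e = 211×10³ × 230 = 48530000 N·mm.
Critical point at (x, y) = (65, 165) from centroid. f_tx = M·y/J = 912.2 N/mm; f_ty = M·x/J = 359.4 N/mm.
Resultant f_max = √[f_tx² + (f_v + f_ty)²] = √[912.2² + (319.7 + 359.4)²] = 1137 N/mm.
Capacity per unit length: r_n/Ω = (1/2.0) × 0.6 × 430 × (0.707 × 16) = 1459 N/mm.
1137 ≤ 1459 → adequate.

f_max ≈ 1140 N/mm; adequate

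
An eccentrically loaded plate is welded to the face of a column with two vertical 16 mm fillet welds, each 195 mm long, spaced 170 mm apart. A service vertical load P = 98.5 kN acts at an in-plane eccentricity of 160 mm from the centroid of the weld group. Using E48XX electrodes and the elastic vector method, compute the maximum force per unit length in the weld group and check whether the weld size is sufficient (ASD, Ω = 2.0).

f_max ≈ 695 N/mm; adequate

E48XX → F_EXX = 480 MPa.
Total weld length L_w = 390 mm. Treat welds as unit-width lines.
Polar moment about centroid: J = 2[d³/12 + d(b/2)²] = 2[195³/12 + 195×85²] = 4054000 mm³.
Direct shear f_v = P/L_w = 98.5×10³ / 390 = 252.6 N/mm (vertical).
Torsion M = P·e = 98.5×10³ × 160 = 15760000 N·mm.
Critical point at (x, y) = (85, 97.5) from centroid. f_tx = M·y/J = 379.1 N/mm; f_ty = M·x/J = 330.5 N/mm.
Resultant f_max = √[f_tx² + (f_v + f_ty)²] = √[379.1² + (252.6 + 330.5)²] = 695.4 N/mm.
Capacity per unit length: r_n/Ω = (1/2.0) × 0.6 × 480 × (0.707 × 16) = 1629 N/mm.
695.4 ≤ 1629 → adequate.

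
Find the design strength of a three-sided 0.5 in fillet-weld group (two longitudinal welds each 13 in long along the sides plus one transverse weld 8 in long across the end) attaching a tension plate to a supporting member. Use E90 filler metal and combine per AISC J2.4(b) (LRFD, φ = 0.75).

E90XX → F_EXX = 90 ksi.
t_e = 0.707 × 0.5 = 0.3535 in.
R_nwl = 0.6 × 90 × 0.3535 × 26 = 496.3 kips (longitudinal, 2 welds).
R_nwt = 0.6 × 90 × 0.3535 × 8 = 152.7 kips (transverse, base value).
(i) R_nwl + R_nwt = 649 kips; (ii) 0.85 R_nwl + 1.5 R_nwt = 650.9 kips.
R_n = max = 650.9 kips [governs: (ii)]; φR_n = 488.2 kips.

φR_n ≈ 488 kips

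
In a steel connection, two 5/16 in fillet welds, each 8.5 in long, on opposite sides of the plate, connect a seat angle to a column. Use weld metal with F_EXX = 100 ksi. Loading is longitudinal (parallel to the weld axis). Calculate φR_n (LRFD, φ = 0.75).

Effective throat t_e = 0.707 × 0.3125 = 0.2209 in.
Total length L = 17 in; A_we = 0.2209 × 17 = 3.756 in².
F_nw = 0.6 F_EXX = 0.6 × 100 = 60 ksi.
φR_n = 0.75 × 60 × 3.756 = 169 kip.

φR_n ≈ 169 kip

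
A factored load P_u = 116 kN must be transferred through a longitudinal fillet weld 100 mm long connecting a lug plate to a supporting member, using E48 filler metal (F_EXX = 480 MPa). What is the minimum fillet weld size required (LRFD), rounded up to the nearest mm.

Total weld length L = 100 mm.
Required throat t_e = P_u / (φ × 0.6 F_EXX × L) = 116 / (0.75 × 0.6 × 480 × 100 × 10⁻³) = 5.37 mm.
Required leg w = t_e / 0.707 = 7.596 mm → use 8 mm.

w = 8 mm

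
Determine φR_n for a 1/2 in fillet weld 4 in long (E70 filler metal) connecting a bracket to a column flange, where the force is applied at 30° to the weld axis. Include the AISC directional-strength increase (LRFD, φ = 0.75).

E70XX → F_EXX = 70 ksi.
t_e = 0.707 × 0.5 = 0.3535 in; A_we = 0.3535 × 4 = 1.414 in².
Directional factor: 1.0 + 0.5 sin^1.5(30°) = 1.177.
F_nw = 0.6 × 70 × 1.177 = 49.42 ksi.
φR_n = 0.75 × 49.42 × 1.414 = 52.41 kips.

φR_n ≈ 52.4 kips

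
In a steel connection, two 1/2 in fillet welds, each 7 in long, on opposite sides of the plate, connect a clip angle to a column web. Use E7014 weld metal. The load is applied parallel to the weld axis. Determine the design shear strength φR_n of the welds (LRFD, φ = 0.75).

φR_n ≈ 156 kip

E70XX → F_EXX = 70 ksi.
Effective throat t_e = 0.707 × 0.5 = 0.3535 in.
Total length L = 14 in; A_we = 0.3535 × 14 = 4.949 in².
F_nw = 0.6 F_EXX = 0.6 × 70 = 42 ksi.
φR_n = 0.75 × 42 × 4.949 = 155.9 kip.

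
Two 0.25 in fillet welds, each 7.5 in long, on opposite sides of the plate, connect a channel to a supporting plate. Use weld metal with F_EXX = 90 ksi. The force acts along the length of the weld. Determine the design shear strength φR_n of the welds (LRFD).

Effective throat t_e = 0.707 × 0.25 = 0.1767 in.
Total length L = 15 in; A_we = 0.1767 × 15 = 2.651 in².
F_nw = 0.6 F_EXX = 0.6 × 90 = 54 ksi.
φR_n = 0.75 × 54 × 2.651 = 107.4 kips.

φR_n ≈ 107 kips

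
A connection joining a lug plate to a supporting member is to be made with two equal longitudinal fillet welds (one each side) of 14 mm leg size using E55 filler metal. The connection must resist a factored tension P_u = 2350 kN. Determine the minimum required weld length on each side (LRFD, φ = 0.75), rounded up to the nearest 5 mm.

L = 480 mm on each side

E55XX → F_EXX = 550 MPa.
Throat t_e = 0.707 × 14 = 9.898 mm.
φr_n = 0.75 × 0.6 × 550 × 9.898 × 10⁻³ = 2.45 kN/mm.
L_req = P_u / φr_n = 2350 / 2.45 = 959.3 mm total.
Per side: 959.3 / 2 = 479.6 mm.
Round up → use L = 480 mm on each side.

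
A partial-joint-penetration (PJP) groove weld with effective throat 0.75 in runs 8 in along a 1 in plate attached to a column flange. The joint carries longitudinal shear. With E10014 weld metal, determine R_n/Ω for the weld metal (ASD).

E100XX → F_EXX = 100 ksi.
Effective throat (given) t_e = 0.75 in.
A_we = 0.75 × 8 = 6 in².
F_nw = 0.6 F_EXX = 60 ksi.
R_n/Ω = (60 × 6) / 2.0 = 180 kips.

R_n/Ω ≈ 180 kips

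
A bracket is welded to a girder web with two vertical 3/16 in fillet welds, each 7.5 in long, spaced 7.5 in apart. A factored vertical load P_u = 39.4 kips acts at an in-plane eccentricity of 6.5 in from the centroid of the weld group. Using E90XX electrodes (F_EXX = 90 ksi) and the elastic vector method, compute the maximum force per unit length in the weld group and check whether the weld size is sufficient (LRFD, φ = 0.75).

f_max ≈ 6.94 kip/in; NOT adequate

Total weld length L_w = 15 in. Treat welds as unit-width lines.
Polar moment about centroid: J = 2[d³/12 + d(b/2)²] = 2[7.5³/12 + 7.5×3.75²] = 281.2 in³.
Direct shear f_v = P/L_w = 39.4 / 15 = 2.627 kip/in (vertical).
Torsion M = P·e = 39.4 × 6.5 = 256.1 kip·in.
Critical point at (x, y) = (3.75, 3.75) from centroid. f_tx = M·y/J = 3.415 kip/in; f_ty = M·x/J = 3.415 kip/in.
Resultant f_max = √[f_tx² + (f_v + f_ty)²] = √[3.415² + (2.627 + 3.415)²] = 6.94 kip/in.
Capacity per unit length: φr_n = 0.75 × 0.6 × 90 × (0.707 × 0.1875) = 5.369 kip/in.
6.94 > 5.369 → NOT adequate.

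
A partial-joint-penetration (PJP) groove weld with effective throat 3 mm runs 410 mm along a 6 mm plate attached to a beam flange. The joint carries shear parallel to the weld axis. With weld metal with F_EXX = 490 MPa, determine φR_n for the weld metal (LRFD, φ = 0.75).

φR_n ≈ 271 kN

Effective throat (given) t_e = 3 mm.
A_we = 3 × 410 = 1230 mm².
F_nw = 0.6 F_EXX = 294 MPa.
φR_n = 0.75 × 294 × 1230 × 10⁻³ = 271.2 kN.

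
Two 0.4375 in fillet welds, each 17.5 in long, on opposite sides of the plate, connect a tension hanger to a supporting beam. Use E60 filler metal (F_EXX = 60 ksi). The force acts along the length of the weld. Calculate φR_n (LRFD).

Effective throat t_e = 0.707 × 0.4375 = 0.3093 in.
Total length L = 35 in; A_we = 0.3093 × 35 = 10.83 in².
F_nw = 0.6 F_EXX = 0.6 × 60 = 36 ksi.
φR_n = 0.75 × 36 × 10.83 = 292.3 kip.

φR_n ≈ 292 kip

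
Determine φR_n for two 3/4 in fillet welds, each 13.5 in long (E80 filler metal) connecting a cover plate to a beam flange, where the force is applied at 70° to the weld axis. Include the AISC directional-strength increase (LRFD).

φR_n ≈ 750 kip

E80XX → F_EXX = 80 ksi.
t_e = 0.707 × 0.75 = 0.5302 in; A_we = 0.5302 × 27 = 14.32 in².
Directional factor: 1.0 + 0.5 sin^1.5(70°) = 1.455.
F_nw = 0.6 × 80 × 1.455 = 69.86 ksi.
φR_n = 0.75 × 69.86 × 14.32 = 750.1 kip.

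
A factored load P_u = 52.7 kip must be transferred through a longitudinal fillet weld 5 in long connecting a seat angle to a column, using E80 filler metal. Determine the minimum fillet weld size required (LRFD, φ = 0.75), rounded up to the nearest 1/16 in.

E80XX → F_EXX = 80 ksi.
Total weld length L = 5 in.
Required throat t_e = P_u / (φ × 0.6 F_EXX × L) = 52.7 / (0.75 × 0.6 × 80 × 5) = 0.2928 in.
Required leg w = t_e / 0.707 = 0.4141 in → use 7/16 in.

w = 7/16 in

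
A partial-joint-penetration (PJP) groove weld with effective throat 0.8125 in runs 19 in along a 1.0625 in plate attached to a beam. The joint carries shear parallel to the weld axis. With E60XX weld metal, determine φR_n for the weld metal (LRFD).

E60XX → F_EXX = 60 ksi.
Effective throat (given) t_e = 0.8125 in.
A_we = 0.8125 × 19 = 15.44 in².
F_nw = 0.6 F_EXX = 36 ksi.
φR_n = 0.75 × 36 × 15.44 = 416.8 kip.

φR_n ≈ 417 kip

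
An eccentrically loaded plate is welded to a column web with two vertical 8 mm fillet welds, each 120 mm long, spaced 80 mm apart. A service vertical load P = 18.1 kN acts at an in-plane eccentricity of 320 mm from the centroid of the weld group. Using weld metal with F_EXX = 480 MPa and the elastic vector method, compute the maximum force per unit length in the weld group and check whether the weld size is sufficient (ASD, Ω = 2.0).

Total weld length L_w = 240 mm. Treat welds as unit-width lines.
Polar moment about centroid: J = 2[d³/12 + d(b/2)²] = 2[120³/12 + 120×40²] = 672000 mm³.
Direct shear f_v = P/L_w = 18.1×10³ / 240 = 75.42 N/mm (vertical).
Torsion M = P·e = 18.1×10³ × 320 = 5792000 N·mm.
Critical point at (x, y) = (40, 60) from centroid. f_tx = M·y/J = 517.1 N/mm; f_ty = M·x/J = 344.8 N/mm.
Resultant f_max = √[f_tx² + (f_v + f_ty)²] = √[517.1² + (75.42 + 344.8)²] = 666.3 N/mm.
Capacity per unit length: r_n/Ω = (1/2.0) × 0.6 × 480 × (0.707 × 8) = 814.5 N/mm.
666.3 ≤ 814.5 → adequate.

f_max ≈ 666 N/mm; adequate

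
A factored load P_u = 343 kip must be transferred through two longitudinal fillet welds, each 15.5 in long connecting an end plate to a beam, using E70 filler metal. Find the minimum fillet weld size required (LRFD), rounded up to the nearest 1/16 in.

w = 1/2 in

E70XX → F_EXX = 70 ksi.
Total weld length L = 31 in.
Required throat t_e = P_u / (φ × 0.6 F_EXX × L) = 343 / (0.75 × 0.6 × 70 × 31) = 0.3513 in.
Required leg w = t_e / 0.707 = 0.4968 in → use 1/2 in.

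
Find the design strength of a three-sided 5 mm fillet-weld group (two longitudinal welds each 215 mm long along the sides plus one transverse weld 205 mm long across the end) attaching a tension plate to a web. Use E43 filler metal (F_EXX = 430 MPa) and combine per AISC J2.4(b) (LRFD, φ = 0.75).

φR_n ≈ 460 kN

t_e = 0.707 × 5 = 3.535 mm.
R_nwl = 0.6 × 430 × 3.535 × 430 × 10⁻³ = 392.2 kN (longitudinal, 2 welds).
R_nwt = 0.6 × 430 × 3.535 × 205 × 10⁻³ = 187 kN (transverse, base value).
(i) R_nwl + R_nwt = 579.1 kN; (ii) 0.85 R_nwl + 1.5 R_nwt = 613.8 kN.
R_n = max = 613.8 kN [governs: (ii)]; φR_n = 460.3 kN.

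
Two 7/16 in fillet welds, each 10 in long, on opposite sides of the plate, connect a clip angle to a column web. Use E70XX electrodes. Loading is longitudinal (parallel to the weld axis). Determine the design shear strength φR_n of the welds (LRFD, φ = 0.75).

φR_n ≈ 195 kips

E70XX → F_EXX = 70 ksi.
Effective throat t_e = 0.707 × 0.4375 = 0.3093 in.
Total length L = 20 in; A_we = 0.3093 × 20 = 6.186 in².
F_nw = 0.6 F_EXX = 0.6 × 70 = 42 ksi.
φR_n = 0.75 × 42 × 6.186 = 194.9 kips.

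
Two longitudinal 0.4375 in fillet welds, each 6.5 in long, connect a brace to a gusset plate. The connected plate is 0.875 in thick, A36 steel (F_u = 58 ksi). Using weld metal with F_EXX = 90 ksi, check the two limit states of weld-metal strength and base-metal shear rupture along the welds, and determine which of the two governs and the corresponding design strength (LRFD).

t_e = 0.707 × 0.4375 = 0.3093 in; L = 13 in.
Weld metal: φR_n = 0.75 × 0.6 × 90 × 0.3093 × 13 = 162.9 kip.
Base metal (shear rupture): φR_n = 0.75 × 0.6 × 58 × 0.875 × 13 = 296.9 kip.
Governing: weld metal.

φR_n ≈ 163 kip (weld metal governs)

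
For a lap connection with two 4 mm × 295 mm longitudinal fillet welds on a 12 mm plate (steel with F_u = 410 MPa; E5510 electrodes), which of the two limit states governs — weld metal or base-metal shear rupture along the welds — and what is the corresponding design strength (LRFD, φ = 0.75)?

φR_n ≈ 413 kN (weld metal governs)

E55XX → F_EXX = 550 MPa.
t_e = 0.707 × 4 = 2.828 mm; L = 590 mm.
Weld metal: φR_n = 0.75 × 0.6 × 550 × 2.828 × 590 × 10⁻³ = 413 kN.
Base metal (shear rupture): φR_n = 0.75 × 0.6 × 410 × 12 × 590 × 10⁻³ = 1306 kN.
Governing: weld metal.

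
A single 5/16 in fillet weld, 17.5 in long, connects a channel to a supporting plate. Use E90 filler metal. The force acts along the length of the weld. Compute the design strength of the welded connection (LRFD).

E90XX → F_EXX = 90 ksi.
Effective throat t_e = 0.707 × 0.3125 = 0.2209 in.
Total length L = 17.5 in; A_we = 0.2209 × 17.5 = 3.866 in².
F_nw = 0.6 F_EXX = 0.6 × 90 = 54 ksi.
φR_n = 0.75 × 54 × 3.866 = 156.6 kips.

φR_n ≈ 157 kips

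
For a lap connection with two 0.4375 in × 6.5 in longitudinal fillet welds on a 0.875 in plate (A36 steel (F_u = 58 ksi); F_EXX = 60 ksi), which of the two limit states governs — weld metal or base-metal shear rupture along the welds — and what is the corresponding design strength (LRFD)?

φR_n ≈ 109 kip (weld metal governs)

t_e = 0.707 × 0.4375 = 0.3093 in; L = 13 in.
Weld metal: φR_n = 0.75 × 0.6 × 60 × 0.3093 × 13 = 108.6 kip.
Base metal (shear rupture): φR_n = 0.75 × 0.6 × 58 × 0.875 × 13 = 296.9 kip.
Governing: weld metal.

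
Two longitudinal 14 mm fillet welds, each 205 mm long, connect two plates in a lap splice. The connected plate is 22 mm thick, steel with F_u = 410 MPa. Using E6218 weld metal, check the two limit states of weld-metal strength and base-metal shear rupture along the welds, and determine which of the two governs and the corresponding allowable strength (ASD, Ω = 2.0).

E62XX → F_EXX = 620 MPa.
t_e = 0.707 × 14 = 9.898 mm; L = 410 mm.
Weld metal: R_n/Ω = (1/2.0) × 0.6 × 620 × 9.898 × 410 × 10⁻³ = 754.8 kN.
Base metal (shear rupture): R_n/Ω = (1/2.0) × 0.6 × 410 × 22 × 410 × 10⁻³ = 1109 kN.
Governing: weld metal.

R_n/Ω ≈ 755 kN (weld metal governs)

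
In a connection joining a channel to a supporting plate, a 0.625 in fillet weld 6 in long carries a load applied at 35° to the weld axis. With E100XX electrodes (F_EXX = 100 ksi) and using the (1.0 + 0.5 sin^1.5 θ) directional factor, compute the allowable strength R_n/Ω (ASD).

R_n/Ω ≈ 96.8 kip

t_e = 0.707 × 0.625 = 0.4419 in; A_we = 0.4419 × 6 = 2.651 in².
Directional factor: 1.0 + 0.5 sin^1.5(35°) = 1.217.
F_nw = 0.6 × 100 × 1.217 = 73.03 ksi.
R_n/Ω = (73.03 × 2.651) / 2.0 = 96.81 kip.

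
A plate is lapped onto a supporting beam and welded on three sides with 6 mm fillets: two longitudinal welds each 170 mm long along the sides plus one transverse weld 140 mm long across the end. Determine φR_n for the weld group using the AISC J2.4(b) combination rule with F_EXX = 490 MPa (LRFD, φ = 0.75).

φR_n ≈ 467 kN

t_e = 0.707 × 6 = 4.242 mm.
R_nwl = 0.6 × 490 × 4.242 × 340 × 10⁻³ = 424 kN (longitudinal, 2 welds).
R_nwt = 0.6 × 490 × 4.242 × 140 × 10⁻³ = 174.6 kN (transverse, base value).
(i) R_nwl + R_nwt = 598.6 kN; (ii) 0.85 R_nwl + 1.5 R_nwt = 622.3 kN.
R_n = max = 622.3 kN [governs: (ii)]; φR_n = 466.7 kN.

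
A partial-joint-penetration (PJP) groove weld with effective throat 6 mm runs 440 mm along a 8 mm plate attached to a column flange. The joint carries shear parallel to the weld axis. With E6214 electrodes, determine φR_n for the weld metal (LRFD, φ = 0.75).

E62XX → F_EXX = 620 MPa.
Effective throat (given) t_e = 6 mm.
A_we = 6 × 440 = 2640 mm².
F_nw = 0.6 F_EXX = 372 MPa.
φR_n = 0.75 × 372 × 2640 × 10⁻³ = 736.6 kN.

φR_n ≈ 737 kN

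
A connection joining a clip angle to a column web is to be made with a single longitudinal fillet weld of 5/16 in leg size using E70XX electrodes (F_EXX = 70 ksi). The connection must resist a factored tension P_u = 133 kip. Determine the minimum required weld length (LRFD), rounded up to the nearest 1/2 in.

Throat t_e = 0.707 × 0.3125 = 0.2209 in.
φr_n = 0.75 × 0.6 × 70 × 0.2209 = 6.96 kip/in.
L_req = P_u / φr_n = 133 / 6.96 = 19.11 in total.
Round up → use L = 19.5 in.

L = 19.5 in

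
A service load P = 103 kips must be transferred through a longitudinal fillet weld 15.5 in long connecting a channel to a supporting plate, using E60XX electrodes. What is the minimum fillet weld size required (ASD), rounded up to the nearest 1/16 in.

E60XX → F_EXX = 60 ksi.
Total weld length L = 15.5 in.
Required throat t_e = P × Ω / (0.6 F_EXX × L) = 103 × 2.0 / (0.6 × 60 × 15.5) = 0.3692 in.
Required leg w = t_e / 0.707 = 0.5222 in → use 9/16 in.

w = 9/16 in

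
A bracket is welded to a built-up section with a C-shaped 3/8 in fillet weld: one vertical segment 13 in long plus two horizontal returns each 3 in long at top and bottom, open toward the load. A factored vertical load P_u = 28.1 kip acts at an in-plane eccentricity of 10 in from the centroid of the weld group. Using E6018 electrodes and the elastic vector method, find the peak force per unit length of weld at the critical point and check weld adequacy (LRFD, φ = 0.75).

E60XX → F_EXX = 60 ksi.
Total weld length L_w = 19 in. Treat welds as unit-width lines.
Centroid: x̄ = 2×3×1.5 / 19 = 0.4737 in from the vertical weld.
Polar moment about centroid: J = I_x + I_y = [13³/12 + 2×3×6.5²] + [13×0.4737² + 2(3³/12 + 3×1.026²)] = 450.3 in³.
Direct shear f_v = P/L_w = 28.1 / 19 = 1.479 kip/in (vertical).
Torsion M = P·e = 28.1 × 10 = 281 kip·in.
Critical point at (x, y) = (2.526, 6.5) from centroid. f_tx = M·y/J = 4.056 kip/in; f_ty = M·x/J = 1.576 kip/in.
Resultant f_max = √[f_tx² + (f_v + f_ty)²] = √[4.056² + (1.479 + 1.576)²] = 5.078 kip/in.
Capacity per unit length: φr_n = 0.75 × 0.6 × 60 × (0.707 × 0.375) = 7.158 kip/in.
5.078 ≤ 7.158 → adequate.

f_max ≈ 5.08 kip/in; adequate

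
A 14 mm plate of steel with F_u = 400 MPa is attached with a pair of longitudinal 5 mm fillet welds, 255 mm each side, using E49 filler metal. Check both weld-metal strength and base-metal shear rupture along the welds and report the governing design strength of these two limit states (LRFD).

E49XX → F_EXX = 490 MPa.
t_e = 0.707 × 5 = 3.535 mm; L = 510 mm.
Weld metal: φR_n = 0.75 × 0.6 × 490 × 3.535 × 510 × 10⁻³ = 397.5 kN.
Base metal (shear rupture): φR_n = 0.75 × 0.6 × 400 × 14 × 510 × 10⁻³ = 1285 kN.
Governing: weld metal.

φR_n ≈ 398 kN (weld metal governs)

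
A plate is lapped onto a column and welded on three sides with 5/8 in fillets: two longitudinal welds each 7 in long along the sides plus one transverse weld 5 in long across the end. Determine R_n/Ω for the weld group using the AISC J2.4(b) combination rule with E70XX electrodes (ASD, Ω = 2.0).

R_n/Ω ≈ 180 kips

E70XX → F_EXX = 70 ksi.
t_e = 0.707 × 0.625 = 0.4419 in.
R_nwl = 0.6 × 70 × 0.4419 × 14 = 259.8 kips (longitudinal, 2 welds).
R_nwt = 0.6 × 70 × 0.4419 × 5 = 92.79 kips (transverse, base value).
(i) R_nwl + R_nwt = 352.6 kips; (ii) 0.85 R_nwl + 1.5 R_nwt = 360 kips.
R_n = max = 360 kips [governs: (ii)]; R_n/Ω = 180 kips.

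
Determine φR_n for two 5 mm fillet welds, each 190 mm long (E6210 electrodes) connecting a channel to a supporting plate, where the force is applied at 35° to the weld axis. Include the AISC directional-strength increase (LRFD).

φR_n ≈ 456 kN

E62XX → F_EXX = 620 MPa.
t_e = 0.707 × 5 = 3.535 mm; A_we = 3.535 × 380 = 1343 mm².
Directional factor: 1.0 + 0.5 sin^1.5(35°) = 1.217.
F_nw = 0.6 × 620 × 1.217 = 452.8 MPa.
φR_n = 0.75 × 452.8 × 1343 × 10⁻³ = 456.2 kN.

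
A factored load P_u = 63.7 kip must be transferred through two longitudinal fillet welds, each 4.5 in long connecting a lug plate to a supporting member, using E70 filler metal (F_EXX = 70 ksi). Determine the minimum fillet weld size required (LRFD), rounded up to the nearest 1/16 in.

Total weld length L = 9 in.
Required throat t_e = P_u / (φ × 0.6 F_EXX × L) = 63.7 / (0.75 × 0.6 × 70 × 9) = 0.2247 in.
Required leg w = t_e / 0.707 = 0.3178 in → use 3/8 in.

w = 3/8 in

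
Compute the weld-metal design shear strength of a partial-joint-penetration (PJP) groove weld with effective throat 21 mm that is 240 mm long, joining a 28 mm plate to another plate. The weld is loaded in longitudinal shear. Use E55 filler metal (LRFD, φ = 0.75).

φR_n ≈ 1250 kN

E55XX → F_EXX = 550 MPa.
Effective throat (given) t_e = 21 mm.
A_we = 21 × 240 = 5040 mm².
F_nw = 0.6 F_EXX = 330 MPa.
φR_n = 0.75 × 330 × 5040 × 10⁻³ = 1247 kN.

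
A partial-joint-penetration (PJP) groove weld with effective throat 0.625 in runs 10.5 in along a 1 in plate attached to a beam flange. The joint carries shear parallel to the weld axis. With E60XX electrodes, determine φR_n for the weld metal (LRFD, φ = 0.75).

φR_n ≈ 177 kips

E60XX → F_EXX = 60 ksi.
Effective throat (given) t_e = 0.625 in.
A_we = 0.625 × 10.5 = 6.562 in².
F_nw = 0.6 F_EXX = 36 ksi.
φR_n = 0.75 × 36 × 6.562 = 177.2 kips.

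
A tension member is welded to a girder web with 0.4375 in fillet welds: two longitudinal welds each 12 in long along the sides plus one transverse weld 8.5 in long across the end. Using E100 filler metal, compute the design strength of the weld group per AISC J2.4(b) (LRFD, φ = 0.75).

E100XX → F_EXX = 100 ksi.
t_e = 0.707 × 0.4375 = 0.3093 in.
R_nwl = 0.6 × 100 × 0.3093 × 24 = 445.4 kips (longitudinal, 2 welds).
R_nwt = 0.6 × 100 × 0.3093 × 8.5 = 157.7 kips (transverse, base value).
(i) R_nwl + R_nwt = 603.2 kips; (ii) 0.85 R_nwl + 1.5 R_nwt = 615.2 kips.
R_n = max = 615.2 kips [governs: (ii)]; φR_n = 461.4 kips.

φR_n ≈ 461 kips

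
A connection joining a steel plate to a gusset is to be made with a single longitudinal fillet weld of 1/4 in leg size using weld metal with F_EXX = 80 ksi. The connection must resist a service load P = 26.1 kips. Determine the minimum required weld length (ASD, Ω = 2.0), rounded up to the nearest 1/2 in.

Throat t_e = 0.707 × 0.25 = 0.1767 in.
r_n/Ω = (0.6 × 80 × 0.1767) / 2.0 = 4.242 kip/in.
L_req = P / (r_n/Ω) = 26.1 / 4.242 = 6.153 in total.
Round up → use L = 6.5 in.

L = 6.5 in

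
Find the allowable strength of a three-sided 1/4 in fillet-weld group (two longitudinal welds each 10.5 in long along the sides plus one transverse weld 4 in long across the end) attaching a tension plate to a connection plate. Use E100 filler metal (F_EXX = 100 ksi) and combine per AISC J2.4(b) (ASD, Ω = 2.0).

t_e = 0.707 × 0.25 = 0.1767 in.
R_nwl = 0.6 × 100 × 0.1767 × 21 = 222.7 kips (longitudinal, 2 welds).
R_nwt = 0.6 × 100 × 0.1767 × 4 = 42.42 kips (transverse, base value).
(i) R_nwl + R_nwt = 265.1 kips; (ii) 0.85 R_nwl + 1.5 R_nwt = 252.9 kips.
R_n = max = 265.1 kips [governs: (i)]; R_n/Ω = 132.6 kips.

R_n/Ω ≈ 133 kips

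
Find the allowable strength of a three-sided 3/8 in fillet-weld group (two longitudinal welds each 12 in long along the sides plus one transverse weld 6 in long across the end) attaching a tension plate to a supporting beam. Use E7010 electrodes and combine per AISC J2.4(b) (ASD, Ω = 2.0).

R_n/Ω ≈ 167 kip

E70XX → F_EXX = 70 ksi.
t_e = 0.707 × 0.375 = 0.2651 in.
R_nwl = 0.6 × 70 × 0.2651 × 24 = 267.2 kip (longitudinal, 2 welds).
R_nwt = 0.6 × 70 × 0.2651 × 6 = 66.81 kip (transverse, base value).
(i) R_nwl + R_nwt = 334.1 kip; (ii) 0.85 R_nwl + 1.5 R_nwt = 327.4 kip.
R_n = max = 334.1 kip [governs: (i)]; R_n/Ω = 167 kip.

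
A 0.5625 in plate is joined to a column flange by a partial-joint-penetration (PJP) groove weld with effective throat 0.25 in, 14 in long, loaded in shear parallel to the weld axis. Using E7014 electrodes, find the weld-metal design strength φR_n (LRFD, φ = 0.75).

E70XX → F_EXX = 70 ksi.
Effective throat (given) t_e = 0.25 in.
A_we = 0.25 × 14 = 3.5 in².
F_nw = 0.6 F_EXX = 42 ksi.
φR_n = 0.75 × 42 × 3.5 = 110.2 kip.

φR_n ≈ 110 kip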